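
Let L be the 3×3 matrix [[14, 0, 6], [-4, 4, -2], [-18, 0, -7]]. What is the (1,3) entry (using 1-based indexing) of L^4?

Characteristic polynomial: t^3 - 11t^2 + 38t - 40 = (t - 5)(t - 4)(t - 2), so the eigenvalues are 2, 4, 5.
t=4: eigenvector (0, 1, 0).
t=5: eigenvector (2, -2, -3).
t=2: eigenvector (-1, 0, 2).
P = [[0, 2, -1], [1, -2, 0], [0, -3, 2]], D = diag(4, 5, 2), P⁻¹ = [[4, 1, 2], [2, 0, 1], [3, 0, 2]].
L⁴ = P·diag(256, 625, 16)·P⁻¹ = [[2452, 0, 1218], [-1476, 256, -738], [-3654, 0, -1811]].
The requested entry is 1218.

1218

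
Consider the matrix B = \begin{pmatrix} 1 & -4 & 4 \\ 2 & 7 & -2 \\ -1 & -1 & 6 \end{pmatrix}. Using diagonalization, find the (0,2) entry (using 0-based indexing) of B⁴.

1476

Characteristic polynomial: s^3 - 14s^2 + 65s - 100 = (s - 5)^2(s - 4), so the eigenvalues are 4, 5, 5.
s=5: eigenvector (1, 0, 1).
s=4: eigenvector (-4, 2, -1).
s=5: eigenvector (2, -1, 1).
P = [[1, -4, 2], [0, 2, -1], [1, -1, 1]], D = diag(5, 4, 5), P⁻¹ = [[1, 2, 0], [-1, -1, 1], [-2, -3, 2]].
B⁴ = P·diag(625, 256, 625)·P⁻¹ = [[-851, -1476, 1476], [738, 1363, -738], [-369, -369, 994]].
The requested entry is 1476.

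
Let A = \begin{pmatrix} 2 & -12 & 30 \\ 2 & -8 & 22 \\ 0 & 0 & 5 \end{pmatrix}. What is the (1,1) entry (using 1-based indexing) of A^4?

-464

Characteristic polynomial: r^3 + r^2 - 22r - 40 = (r - 5)(r + 2)(r + 4), so the eigenvalues are -4, -2, 5.
r=-2: eigenvector (3, 1, 0).
r=-4: eigenvector (2, 1, 0).
r=5: eigenvector (2, 2, 1).
P = [[3, 2, 2], [1, 1, 2], [0, 0, 1]], D = diag(-2, -4, 5), P⁻¹ = [[1, -2, 2], [-1, 3, -4], [0, 0, 1]].
A⁴ = P·diag(16, 256, 625)·P⁻¹ = [[-464, 1440, -702], [-240, 736, 258], [0, 0, 625]].
The requested entry is -464.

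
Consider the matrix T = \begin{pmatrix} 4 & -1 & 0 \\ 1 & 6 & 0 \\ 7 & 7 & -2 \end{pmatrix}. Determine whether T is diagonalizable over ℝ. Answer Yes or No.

Characteristic polynomial: p(r) = r^3 - 8r^2 + 5r + 50 = (r - 5)^2(r + 2).
r = 5 has algebraic multiplicity 2; rank(T − 5I) = 2, so geometric multiplicity = 1.
Geometric multiplicity < algebraic multiplicity, so T is not diagonalizable.

No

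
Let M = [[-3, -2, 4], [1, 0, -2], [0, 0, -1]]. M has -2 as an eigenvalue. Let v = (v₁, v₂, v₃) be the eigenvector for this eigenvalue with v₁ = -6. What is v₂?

3

M + 2I = [[-1, -2, 4], [1, 2, -2], [0, 0, 1]].
Solving (M + 2I)v = 0 gives the eigenspace spanned by (-6, 3, 0).
With v₁ = -6, v = (-6, 3, 0), so v₂ = 3.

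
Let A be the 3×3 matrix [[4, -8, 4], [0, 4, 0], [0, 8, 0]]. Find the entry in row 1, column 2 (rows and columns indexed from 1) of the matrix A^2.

Characteristic polynomial: μ^3 - 8μ^2 + 16μ = μ(μ - 4)^2, so the eigenvalues are 0, 4, 4.
μ=4: eigenvector (1, 0, 0).
μ=4: eigenvector (-2, 1, 2).
μ=0: eigenvector (-1, 0, 1).
P = [[1, -2, -1], [0, 1, 0], [0, 2, 1]], D = diag(4, 4, 0), P⁻¹ = [[1, 0, 1], [0, 1, 0], [0, -2, 1]].
A² = P·diag(16, 16, 0)·P⁻¹ = [[16, -32, 16], [0, 16, 0], [0, 32, 0]].
The requested entry is -32.

-32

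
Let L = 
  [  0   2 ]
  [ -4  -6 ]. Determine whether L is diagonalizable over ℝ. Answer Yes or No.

Yes

Characteristic polynomial: p(r) = r^2 + 6r + 8 = (r + 2)(r + 4).
All 2 eigenvalues are distinct, so L is diagonalizable.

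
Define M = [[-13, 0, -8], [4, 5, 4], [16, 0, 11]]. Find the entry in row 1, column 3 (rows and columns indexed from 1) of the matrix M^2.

Characteristic polynomial: r^3 - 3r^2 - 25r + 75 = (r - 5)(r - 3)(r + 5), so the eigenvalues are -5, 3, 5.
r=3: eigenvector (1, 2, -2).
r=5: eigenvector (0, 1, 0).
r=-5: eigenvector (1, 0, -1).
P = [[1, 0, 1], [2, 1, 0], [-2, 0, -1]], D = diag(3, 5, -5), P⁻¹ = [[-1, 0, -1], [2, 1, 2], [2, 0, 1]].
M² = P·diag(9, 25, 25)·P⁻¹ = [[41, 0, 16], [32, 25, 32], [-32, 0, -7]].
The requested entry is 16.

16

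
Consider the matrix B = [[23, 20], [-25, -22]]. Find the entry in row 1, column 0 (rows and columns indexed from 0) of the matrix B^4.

-325

Characteristic polynomial: r^2 - r - 6 = (r - 3)(r + 2), so the eigenvalues are -2, 3.
r=3: eigenvector (-1, 1).
r=-2: eigenvector (-4, 5).
P = [[-1, -4], [1, 5]], D = diag(3, -2), P⁻¹ = [[-5, -4], [1, 1]].
B⁴ = P·diag(81, 16)·P⁻¹ = [[341, 260], [-325, -244]].
The requested entry is -325.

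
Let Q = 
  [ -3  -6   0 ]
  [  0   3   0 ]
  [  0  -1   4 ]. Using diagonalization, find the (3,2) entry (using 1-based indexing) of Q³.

Characteristic polynomial: μ^3 - 4μ^2 - 9μ + 36 = (μ - 4)(μ - 3)(μ + 3), so the eigenvalues are -3, 3, 4.
μ=-3: eigenvector (1, 0, 0).
μ=3: eigenvector (-1, 1, 1).
μ=4: eigenvector (0, 0, 1).
P = [[1, -1, 0], [0, 1, 0], [0, 1, 1]], D = diag(-3, 3, 4), P⁻¹ = [[1, 1, 0], [0, 1, 0], [0, -1, 1]].
Q³ = P·diag(-27, 27, 64)·P⁻¹ = [[-27, -54, 0], [0, 27, 0], [0, -37, 64]].
The requested entry is -37.

-37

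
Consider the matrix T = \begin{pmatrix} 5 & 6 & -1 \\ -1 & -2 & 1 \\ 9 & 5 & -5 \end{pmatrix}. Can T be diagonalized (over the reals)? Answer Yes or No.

Characteristic polynomial: p(λ) = λ^3 + 2λ^2 - 15λ - 36 = (λ - 4)(λ + 3)^2.
λ = -3 has algebraic multiplicity 2; rank(T + 3I) = 2, so geometric multiplicity = 1.
Geometric multiplicity < algebraic multiplicity, so T is not diagonalizable.

No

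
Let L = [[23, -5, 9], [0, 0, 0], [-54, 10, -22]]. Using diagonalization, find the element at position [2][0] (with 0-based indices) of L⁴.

-2214

Characteristic polynomial: μ^3 - μ^2 - 20μ = μ(μ - 5)(μ + 4), so the eigenvalues are -4, 0, 5.
μ=5: eigenvector (1, 0, -2).
μ=0: eigenvector (1, 1, -2).
μ=-4: eigenvector (-1, 0, 3).
P = [[1, 1, -1], [0, 1, 0], [-2, -2, 3]], D = diag(5, 0, -4), P⁻¹ = [[3, -1, 1], [0, 1, 0], [2, 0, 1]].
L⁴ = P·diag(625, 0, 256)·P⁻¹ = [[1363, -625, 369], [0, 0, 0], [-2214, 1250, -482]].
The requested entry is -2214.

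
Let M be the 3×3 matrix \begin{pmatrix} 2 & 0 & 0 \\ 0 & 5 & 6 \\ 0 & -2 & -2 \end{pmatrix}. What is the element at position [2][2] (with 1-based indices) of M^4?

Characteristic polynomial: r^3 - 5r^2 + 8r - 4 = (r - 2)^2(r - 1), so the eigenvalues are 1, 2, 2.
r=2: eigenvector (1, 0, 0).
r=1: eigenvector (0, -3, 2).
r=2: eigenvector (0, -2, 1).
P = [[1, 0, 0], [0, -3, -2], [0, 2, 1]], D = diag(2, 1, 2), P⁻¹ = [[1, 0, 0], [0, 1, 2], [0, -2, -3]].
M⁴ = P·diag(16, 1, 16)·P⁻¹ = [[16, 0, 0], [0, 61, 90], [0, -30, -44]].
The requested entry is 61.

61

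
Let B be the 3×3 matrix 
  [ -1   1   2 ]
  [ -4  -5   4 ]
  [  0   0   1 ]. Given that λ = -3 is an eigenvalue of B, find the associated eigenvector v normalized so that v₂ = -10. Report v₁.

B + 3I = [[2, 1, 2], [-4, -2, 4], [0, 0, 4]].
Solving (B + 3I)v = 0 gives the eigenspace spanned by (5, -10, 0).
With v₂ = -10, v = (5, -10, 0), so v₁ = 5.

5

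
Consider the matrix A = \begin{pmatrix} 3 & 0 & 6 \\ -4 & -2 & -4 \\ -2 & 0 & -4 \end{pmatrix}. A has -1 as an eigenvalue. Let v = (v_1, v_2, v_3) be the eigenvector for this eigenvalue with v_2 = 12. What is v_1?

A + 1I = [[4, 0, 6], [-4, -1, -4], [-2, 0, -3]].
Solving (A + 1I)v = 0 gives the eigenspace spanned by (-9, 12, 6).
With v_2 = 12, v = (-9, 12, 6), so v_1 = -9.

-9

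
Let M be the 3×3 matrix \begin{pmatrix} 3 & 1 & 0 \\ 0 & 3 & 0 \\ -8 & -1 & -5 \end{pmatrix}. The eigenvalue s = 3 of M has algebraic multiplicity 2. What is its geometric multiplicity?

1

M − 3I = [[0, 1, 0], [0, 0, 0], [-8, -1, -8]].
This matrix has rank 2, so its null space has dimension 3 − 2 = 1.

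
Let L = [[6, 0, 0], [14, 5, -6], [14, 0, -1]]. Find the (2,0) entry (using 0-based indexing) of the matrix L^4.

2590

Characteristic polynomial: λ^3 - 10λ^2 + 19λ + 30 = (λ - 6)(λ - 5)(λ + 1), so the eigenvalues are -1, 5, 6.
λ=6: eigenvector (1, 2, 2).
λ=5: eigenvector (0, 1, 0).
λ=-1: eigenvector (0, 1, 1).
P = [[1, 0, 0], [2, 1, 1], [2, 0, 1]], D = diag(6, 5, -1), P⁻¹ = [[1, 0, 0], [0, 1, -1], [-2, 0, 1]].
L⁴ = P·diag(1296, 625, 1)·P⁻¹ = [[1296, 0, 0], [2590, 625, -624], [2590, 0, 1]].
The requested entry is 2590.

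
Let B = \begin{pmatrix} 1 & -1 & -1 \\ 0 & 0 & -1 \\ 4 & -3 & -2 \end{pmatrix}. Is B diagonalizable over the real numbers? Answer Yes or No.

No

Characteristic polynomial: p(s) = s^3 + s^2 - s - 1 = (s - 1)(s + 1)^2.
s = -1 has algebraic multiplicity 2; rank(B + 1I) = 2, so geometric multiplicity = 1.
Geometric multiplicity < algebraic multiplicity, so B is not diagonalizable.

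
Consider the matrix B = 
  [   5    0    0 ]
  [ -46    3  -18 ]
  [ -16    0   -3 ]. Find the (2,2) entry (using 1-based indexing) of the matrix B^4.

Characteristic polynomial: t^3 - 5t^2 - 9t + 45 = (t - 5)(t - 3)(t + 3), so the eigenvalues are -3, 3, 5.
t=5: eigenvector (1, -5, -2).
t=3: eigenvector (0, 1, 0).
t=-3: eigenvector (0, 3, 1).
P = [[1, 0, 0], [-5, 1, 3], [-2, 0, 1]], D = diag(5, 3, -3), P⁻¹ = [[1, 0, 0], [-1, 1, -3], [2, 0, 1]].
B⁴ = P·diag(625, 81, 81)·P⁻¹ = [[625, 0, 0], [-2720, 81, 0], [-1088, 0, 81]].
The requested entry is 81.

81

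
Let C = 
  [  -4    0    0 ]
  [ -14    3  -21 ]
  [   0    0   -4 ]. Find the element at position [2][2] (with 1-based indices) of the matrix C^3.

Characteristic polynomial: r^3 + 5r^2 - 8r - 48 = (r - 3)(r + 4)^2, so the eigenvalues are -4, -4, 3.
r=-4: eigenvector (-3, 0, 2).
r=-4: eigenvector (2, 1, -1).
r=3: eigenvector (0, 1, 0).
P = [[-3, 2, 0], [0, 1, 1], [2, -1, 0]], D = diag(-4, -4, 3), P⁻¹ = [[1, 0, 2], [2, 0, 3], [-2, 1, -3]].
C³ = P·diag(-64, -64, 27)·P⁻¹ = [[-64, 0, 0], [-182, 27, -273], [0, 0, -64]].
The requested entry is 27.

27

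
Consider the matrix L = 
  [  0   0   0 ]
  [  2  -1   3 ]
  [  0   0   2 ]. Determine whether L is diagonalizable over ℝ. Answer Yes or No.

Characteristic polynomial: p(μ) = μ^3 - μ^2 - 2μ = μ(μ - 2)(μ + 1).
All 3 eigenvalues are distinct, so L is diagonalizable.

Yes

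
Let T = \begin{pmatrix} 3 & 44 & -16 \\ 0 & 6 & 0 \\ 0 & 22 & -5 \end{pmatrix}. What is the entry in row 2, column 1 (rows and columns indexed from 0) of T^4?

Characteristic polynomial: r^3 - 4r^2 - 27r + 90 = (r - 6)(r - 3)(r + 5), so the eigenvalues are -5, 3, 6.
r=3: eigenvector (1, 0, 0).
r=6: eigenvector (4, 1, 2).
r=-5: eigenvector (2, 0, 1).
P = [[1, 4, 2], [0, 1, 0], [0, 2, 1]], D = diag(3, 6, -5), P⁻¹ = [[1, 0, -2], [0, 1, 0], [0, -2, 1]].
T⁴ = P·diag(81, 1296, 625)·P⁻¹ = [[81, 2684, 1088], [0, 1296, 0], [0, 1342, 625]].
The requested entry is 1342.

1342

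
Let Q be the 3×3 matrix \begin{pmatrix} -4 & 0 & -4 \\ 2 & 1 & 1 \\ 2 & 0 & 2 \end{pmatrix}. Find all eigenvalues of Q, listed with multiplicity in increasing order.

-2, 0, 1

Characteristic polynomial: p(s) = s^3 + s^2 - 2s = s(s - 1)(s + 2).
Roots (with multiplicity): -2, 0, 1.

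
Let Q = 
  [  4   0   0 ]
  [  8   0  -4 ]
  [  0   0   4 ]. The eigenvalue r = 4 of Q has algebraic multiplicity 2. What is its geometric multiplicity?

2

Q − 4I = [[0, 0, 0], [8, -4, -4], [0, 0, 0]].
This matrix has rank 1, so its null space has dimension 3 − 1 = 2.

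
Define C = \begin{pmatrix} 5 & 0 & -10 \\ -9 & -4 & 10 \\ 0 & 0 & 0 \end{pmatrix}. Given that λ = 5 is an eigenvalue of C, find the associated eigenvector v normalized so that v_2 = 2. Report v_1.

-2

C − 5I = [[0, 0, -10], [-9, -9, 10], [0, 0, -5]].
Solving (C − 5I)v = 0 gives the eigenspace spanned by (-2, 2, 0).
With v_2 = 2, v = (-2, 2, 0), so v_1 = -2.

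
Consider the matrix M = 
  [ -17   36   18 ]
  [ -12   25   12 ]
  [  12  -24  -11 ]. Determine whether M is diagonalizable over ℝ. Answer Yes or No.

Characteristic polynomial: p(r) = r^3 + 3r^2 - 9r + 5 = (r - 1)^2(r + 5).
r = 1 has algebraic multiplicity 2; rank(M − 1I) = 1, so geometric multiplicity = 2.
Every eigenvalue has geometric = algebraic multiplicity, so M is diagonalizable.

Yes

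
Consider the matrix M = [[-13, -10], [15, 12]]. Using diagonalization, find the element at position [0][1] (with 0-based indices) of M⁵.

-550

Characteristic polynomial: λ^2 + λ - 6 = (λ - 2)(λ + 3), so the eigenvalues are -3, 2.
λ=-3: eigenvector (-1, 1).
λ=2: eigenvector (2, -3).
P = [[-1, 2], [1, -3]], D = diag(-3, 2), P⁻¹ = [[-3, -2], [-1, -1]].
M⁵ = P·diag(-243, 32)·P⁻¹ = [[-793, -550], [825, 582]].
The requested entry is -550.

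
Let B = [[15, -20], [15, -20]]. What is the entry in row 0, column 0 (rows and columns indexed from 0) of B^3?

375

Characteristic polynomial: t^2 + 5t = t(t + 5), so the eigenvalues are -5, 0.
t=-5: eigenvector (1, 1).
t=0: eigenvector (4, 3).
P = [[1, 4], [1, 3]], D = diag(-5, 0), P⁻¹ = [[-3, 4], [1, -1]].
B³ = P·diag(-125, 0)·P⁻¹ = [[375, -500], [375, -500]].
The requested entry is 375.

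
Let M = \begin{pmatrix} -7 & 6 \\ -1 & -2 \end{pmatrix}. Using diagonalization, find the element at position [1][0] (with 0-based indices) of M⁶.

Characteristic polynomial: μ^2 + 9μ + 20 = (μ + 4)(μ + 5), so the eigenvalues are -5, -4.
μ=-4: eigenvector (-2, -1).
μ=-5: eigenvector (3, 1).
P = [[-2, 3], [-1, 1]], D = diag(-4, -5), P⁻¹ = [[1, -3], [1, -2]].
M⁶ = P·diag(4096, 15625)·P⁻¹ = [[38683, -69174], [11529, -18962]].
The requested entry is 11529.

11529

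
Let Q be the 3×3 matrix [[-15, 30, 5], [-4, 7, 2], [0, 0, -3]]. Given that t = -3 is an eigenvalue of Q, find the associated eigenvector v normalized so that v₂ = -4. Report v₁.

-10

Q + 3I = [[-12, 30, 5], [-4, 10, 2], [0, 0, 0]].
Solving (Q + 3I)v = 0 gives the eigenspace spanned by (-10, -4, 0).
With v₂ = -4, v = (-10, -4, 0), so v₁ = -10.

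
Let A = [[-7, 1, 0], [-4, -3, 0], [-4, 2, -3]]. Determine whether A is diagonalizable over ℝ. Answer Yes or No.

No

Characteristic polynomial: p(μ) = μ^3 + 13μ^2 + 55μ + 75 = (μ + 3)(μ + 5)^2.
μ = -5 has algebraic multiplicity 2; rank(A + 5I) = 2, so geometric multiplicity = 1.
Geometric multiplicity < algebraic multiplicity, so A is not diagonalizable.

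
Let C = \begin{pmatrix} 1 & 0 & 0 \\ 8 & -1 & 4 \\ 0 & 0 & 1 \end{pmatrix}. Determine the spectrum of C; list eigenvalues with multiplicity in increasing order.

-1, 1, 1

Characteristic polynomial: p(λ) = λ^3 - λ^2 - λ + 1 = (λ - 1)^2(λ + 1).
Roots (with multiplicity): -1, 1, 1.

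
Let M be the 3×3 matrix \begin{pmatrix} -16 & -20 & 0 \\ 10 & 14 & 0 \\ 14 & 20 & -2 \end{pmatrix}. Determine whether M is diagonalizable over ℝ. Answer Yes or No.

Yes

Characteristic polynomial: p(r) = r^3 + 4r^2 - 20r - 48 = (r - 4)(r + 2)(r + 6).
All 3 eigenvalues are distinct, so M is diagonalizable.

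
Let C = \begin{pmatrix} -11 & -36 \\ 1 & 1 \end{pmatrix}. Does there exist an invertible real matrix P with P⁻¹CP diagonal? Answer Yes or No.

No

Characteristic polynomial: p(r) = r^2 + 10r + 25 = (r + 5)^2.
r = -5 has algebraic multiplicity 2; rank(C + 5I) = 1, so geometric multiplicity = 1.
Geometric multiplicity < algebraic multiplicity, so C is not diagonalizable.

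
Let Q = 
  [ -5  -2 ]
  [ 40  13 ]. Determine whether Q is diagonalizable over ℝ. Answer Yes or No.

Characteristic polynomial: p(t) = t^2 - 8t + 15 = (t - 5)(t - 3).
All 2 eigenvalues are distinct, so Q is diagonalizable.

Yes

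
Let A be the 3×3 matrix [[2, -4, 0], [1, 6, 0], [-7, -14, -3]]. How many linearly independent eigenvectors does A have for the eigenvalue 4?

A − 4I = [[-2, -4, 0], [1, 2, 0], [-7, -14, -7]].
This matrix has rank 2, so its null space has dimension 3 − 2 = 1.

1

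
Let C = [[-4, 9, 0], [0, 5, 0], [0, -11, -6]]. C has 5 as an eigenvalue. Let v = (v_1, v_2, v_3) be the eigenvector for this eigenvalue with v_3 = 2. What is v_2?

-2

C − 5I = [[-9, 9, 0], [0, 0, 0], [0, -11, -11]].
Solving (C − 5I)v = 0 gives the eigenspace spanned by (-2, -2, 2).
With v_3 = 2, v = (-2, -2, 2), so v_2 = -2.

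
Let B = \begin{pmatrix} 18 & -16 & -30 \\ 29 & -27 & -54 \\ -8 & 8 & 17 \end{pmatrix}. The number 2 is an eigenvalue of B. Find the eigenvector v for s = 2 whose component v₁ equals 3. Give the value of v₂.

B − 2I = [[16, -16, -30], [29, -29, -54], [-8, 8, 15]].
Solving (B − 2I)v = 0 gives the eigenspace spanned by (3, 3, 0).
With v₁ = 3, v = (3, 3, 0), so v₂ = 3.

3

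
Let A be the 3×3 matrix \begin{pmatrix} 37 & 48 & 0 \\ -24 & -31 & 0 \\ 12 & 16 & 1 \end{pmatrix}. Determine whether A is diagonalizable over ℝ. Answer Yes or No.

Characteristic polynomial: p(t) = t^3 - 7t^2 + 11t - 5 = (t - 5)(t - 1)^2.
t = 1 has algebraic multiplicity 2; rank(A − 1I) = 1, so geometric multiplicity = 2.
Every eigenvalue has geometric = algebraic multiplicity, so A is diagonalizable.

Yes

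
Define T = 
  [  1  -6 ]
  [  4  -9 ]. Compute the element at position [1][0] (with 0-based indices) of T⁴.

-1088

Characteristic polynomial: s^2 + 8s + 15 = (s + 3)(s + 5), so the eigenvalues are -5, -3.
s=-3: eigenvector (3, 2).
s=-5: eigenvector (1, 1).
P = [[3, 1], [2, 1]], D = diag(-3, -5), P⁻¹ = [[1, -1], [-2, 3]].
T⁴ = P·diag(81, 625)·P⁻¹ = [[-1007, 1632], [-1088, 1713]].
The requested entry is -1088.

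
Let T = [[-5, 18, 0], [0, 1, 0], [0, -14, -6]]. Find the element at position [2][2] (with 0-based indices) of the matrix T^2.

36

Characteristic polynomial: μ^3 + 10μ^2 + 19μ - 30 = (μ - 1)(μ + 5)(μ + 6), so the eigenvalues are -6, -5, 1.
μ=1: eigenvector (3, 1, -2).
μ=-5: eigenvector (1, 0, 0).
μ=-6: eigenvector (0, 0, 1).
P = [[3, 1, 0], [1, 0, 0], [-2, 0, 1]], D = diag(1, -5, -6), P⁻¹ = [[0, 1, 0], [1, -3, 0], [0, 2, 1]].
T² = P·diag(1, 25, 36)·P⁻¹ = [[25, -72, 0], [0, 1, 0], [0, 70, 36]].
The requested entry is 36.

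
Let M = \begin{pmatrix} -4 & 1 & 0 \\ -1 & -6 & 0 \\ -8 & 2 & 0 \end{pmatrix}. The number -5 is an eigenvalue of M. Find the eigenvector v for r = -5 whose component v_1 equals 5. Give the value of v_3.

M + 5I = [[1, 1, 0], [-1, -1, 0], [-8, 2, 5]].
Solving (M + 5I)v = 0 gives the eigenspace spanned by (5, -5, 10).
With v_1 = 5, v = (5, -5, 10), so v_3 = 10.

10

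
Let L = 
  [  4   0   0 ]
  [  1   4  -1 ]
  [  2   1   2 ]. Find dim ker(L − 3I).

L − 3I = [[1, 0, 0], [1, 1, -1], [2, 1, -1]].
This matrix has rank 2, so its null space has dimension 3 − 2 = 1.

1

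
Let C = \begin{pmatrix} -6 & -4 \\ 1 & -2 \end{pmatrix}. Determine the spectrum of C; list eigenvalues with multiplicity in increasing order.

-4, -4

Characteristic polynomial: p(μ) = μ^2 + 8μ + 16 = (μ + 4)^2.
Roots (with multiplicity): -4, -4.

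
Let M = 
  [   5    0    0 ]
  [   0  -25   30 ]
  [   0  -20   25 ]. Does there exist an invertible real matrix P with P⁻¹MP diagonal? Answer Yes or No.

Characteristic polynomial: p(r) = r^3 - 5r^2 - 25r + 125 = (r - 5)^2(r + 5).
r = 5 has algebraic multiplicity 2; rank(M − 5I) = 1, so geometric multiplicity = 2.
Every eigenvalue has geometric = algebraic multiplicity, so M is diagonalizable.

Yes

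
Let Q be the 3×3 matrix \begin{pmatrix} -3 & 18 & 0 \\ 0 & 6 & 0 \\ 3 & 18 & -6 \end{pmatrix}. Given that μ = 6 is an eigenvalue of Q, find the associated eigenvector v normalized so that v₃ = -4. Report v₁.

Q − 6I = [[-9, 18, 0], [0, 0, 0], [3, 18, -12]].
Solving (Q − 6I)v = 0 gives the eigenspace spanned by (-4, -2, -4).
With v₃ = -4, v = (-4, -2, -4), so v₁ = -4.

-4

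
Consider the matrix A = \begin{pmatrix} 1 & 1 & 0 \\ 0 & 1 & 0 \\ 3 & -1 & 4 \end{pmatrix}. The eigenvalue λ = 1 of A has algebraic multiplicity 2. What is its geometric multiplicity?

1

A − 1I = [[0, 1, 0], [0, 0, 0], [3, -1, 3]].
This matrix has rank 2, so its null space has dimension 3 − 2 = 1.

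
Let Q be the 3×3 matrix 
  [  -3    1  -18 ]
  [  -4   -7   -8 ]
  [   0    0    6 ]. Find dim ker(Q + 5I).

Q + 5I = [[2, 1, -18], [-4, -2, -8], [0, 0, 11]].
This matrix has rank 2, so its null space has dimension 3 − 2 = 1.

1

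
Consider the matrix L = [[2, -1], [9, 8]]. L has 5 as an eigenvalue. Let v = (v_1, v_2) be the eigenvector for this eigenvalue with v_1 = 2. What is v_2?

L − 5I = [[-3, -1], [9, 3]].
Solving (L − 5I)v = 0 gives the eigenspace spanned by (2, -6).
With v_1 = 2, v = (2, -6), so v_2 = -6.

-6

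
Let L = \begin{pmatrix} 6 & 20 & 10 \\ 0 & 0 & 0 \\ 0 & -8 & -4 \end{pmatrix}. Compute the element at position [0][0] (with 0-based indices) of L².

Characteristic polynomial: t^3 - 2t^2 - 24t = t(t - 6)(t + 4), so the eigenvalues are -4, 0, 6.
t=6: eigenvector (1, 0, 0).
t=0: eigenvector (0, 1, -2).
t=-4: eigenvector (-1, 0, 1).
P = [[1, 0, -1], [0, 1, 0], [0, -2, 1]], D = diag(6, 0, -4), P⁻¹ = [[1, 2, 1], [0, 1, 0], [0, 2, 1]].
L² = P·diag(36, 0, 16)·P⁻¹ = [[36, 40, 20], [0, 0, 0], [0, 32, 16]].
The requested entry is 36.

36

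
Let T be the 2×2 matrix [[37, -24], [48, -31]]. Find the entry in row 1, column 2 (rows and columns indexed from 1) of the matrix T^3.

Characteristic polynomial: λ^2 - 6λ + 5 = (λ - 5)(λ - 1), so the eigenvalues are 1, 5.
λ=1: eigenvector (-2, -3).
λ=5: eigenvector (-3, -4).
P = [[-2, -3], [-3, -4]], D = diag(1, 5), P⁻¹ = [[4, -3], [-3, 2]].
T³ = P·diag(1, 125)·P⁻¹ = [[1117, -744], [1488, -991]].
The requested entry is -744.

-744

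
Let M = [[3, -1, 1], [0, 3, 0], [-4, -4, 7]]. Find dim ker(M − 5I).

M − 5I = [[-2, -1, 1], [0, -2, 0], [-4, -4, 2]].
This matrix has rank 2, so its null space has dimension 3 − 2 = 1.

1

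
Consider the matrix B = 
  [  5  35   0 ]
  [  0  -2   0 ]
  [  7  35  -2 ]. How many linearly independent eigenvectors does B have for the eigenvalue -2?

2

B + 2I = [[7, 35, 0], [0, 0, 0], [7, 35, 0]].
This matrix has rank 1, so its null space has dimension 3 − 1 = 2.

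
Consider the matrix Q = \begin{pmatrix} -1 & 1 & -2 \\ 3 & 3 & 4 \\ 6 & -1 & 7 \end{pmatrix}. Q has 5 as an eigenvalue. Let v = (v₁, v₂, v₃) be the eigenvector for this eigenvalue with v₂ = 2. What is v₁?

Q − 5I = [[-6, 1, -2], [3, -2, 4], [6, -1, 2]].
Solving (Q − 5I)v = 0 gives the eigenspace spanned by (0, 2, 1).
With v₂ = 2, v = (0, 2, 1), so v₁ = 0.

0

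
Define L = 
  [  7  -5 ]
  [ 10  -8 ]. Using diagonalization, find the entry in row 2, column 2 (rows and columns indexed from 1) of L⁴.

Characteristic polynomial: μ^2 + μ - 6 = (μ - 2)(μ + 3), so the eigenvalues are -3, 2.
μ=2: eigenvector (1, 1).
μ=-3: eigenvector (-1, -2).
P = [[1, -1], [1, -2]], D = diag(2, -3), P⁻¹ = [[2, -1], [1, -1]].
L⁴ = P·diag(16, 81)·P⁻¹ = [[-49, 65], [-130, 146]].
The requested entry is 146.

146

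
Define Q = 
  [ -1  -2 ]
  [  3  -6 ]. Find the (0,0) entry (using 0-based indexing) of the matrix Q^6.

-6005

Characteristic polynomial: r^2 + 7r + 12 = (r + 3)(r + 4), so the eigenvalues are -4, -3.
r=-3: eigenvector (1, 1).
r=-4: eigenvector (2, 3).
P = [[1, 2], [1, 3]], D = diag(-3, -4), P⁻¹ = [[3, -2], [-1, 1]].
Q⁶ = P·diag(729, 4096)·P⁻¹ = [[-6005, 6734], [-10101, 10830]].
The requested entry is -6005.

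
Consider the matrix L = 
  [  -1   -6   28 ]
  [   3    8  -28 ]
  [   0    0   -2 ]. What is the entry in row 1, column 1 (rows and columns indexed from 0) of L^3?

Characteristic polynomial: s^3 - 5s^2 - 4s + 20 = (s - 5)(s - 2)(s + 2), so the eigenvalues are -2, 2, 5.
s=5: eigenvector (1, -1, 0).
s=2: eigenvector (2, -1, 0).
s=-2: eigenvector (-4, 4, 1).
P = [[1, 2, -4], [-1, -1, 4], [0, 0, 1]], D = diag(5, 2, -2), P⁻¹ = [[-1, -2, 4], [1, 1, 0], [0, 0, 1]].
L³ = P·diag(125, 8, -8)·P⁻¹ = [[-109, -234, 532], [117, 242, -532], [0, 0, -8]].
The requested entry is 242.

242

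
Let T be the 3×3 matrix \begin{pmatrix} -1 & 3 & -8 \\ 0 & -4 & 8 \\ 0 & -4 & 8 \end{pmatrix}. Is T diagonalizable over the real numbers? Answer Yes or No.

Characteristic polynomial: p(s) = s^3 - 3s^2 - 4s = s(s - 4)(s + 1).
All 3 eigenvalues are distinct, so T is diagonalizable.

Yes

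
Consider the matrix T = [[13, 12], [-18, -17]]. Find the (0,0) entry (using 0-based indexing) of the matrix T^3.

253

Characteristic polynomial: r^2 + 4r - 5 = (r - 1)(r + 5), so the eigenvalues are -5, 1.
r=-5: eigenvector (-2, 3).
r=1: eigenvector (1, -1).
P = [[-2, 1], [3, -1]], D = diag(-5, 1), P⁻¹ = [[1, 1], [3, 2]].
T³ = P·diag(-125, 1)·P⁻¹ = [[253, 252], [-378, -377]].
The requested entry is 253.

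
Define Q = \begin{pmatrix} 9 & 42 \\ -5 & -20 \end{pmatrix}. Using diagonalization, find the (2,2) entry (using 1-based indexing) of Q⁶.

481090

Characteristic polynomial: r^2 + 11r + 30 = (r + 5)(r + 6), so the eigenvalues are -6, -5.
r=-6: eigenvector (-14, 5).
r=-5: eigenvector (-3, 1).
P = [[-14, -3], [5, 1]], D = diag(-6, -5), P⁻¹ = [[1, 3], [-5, -14]].
Q⁶ = P·diag(46656, 15625)·P⁻¹ = [[-418809, -1303302], [155155, 481090]].
The requested entry is 481090.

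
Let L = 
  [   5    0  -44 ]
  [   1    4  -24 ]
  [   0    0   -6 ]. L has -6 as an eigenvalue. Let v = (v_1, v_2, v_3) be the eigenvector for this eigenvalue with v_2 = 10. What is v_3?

L + 6I = [[11, 0, -44], [1, 10, -24], [0, 0, 0]].
Solving (L + 6I)v = 0 gives the eigenspace spanned by (20, 10, 5).
With v_2 = 10, v = (20, 10, 5), so v_3 = 5.

5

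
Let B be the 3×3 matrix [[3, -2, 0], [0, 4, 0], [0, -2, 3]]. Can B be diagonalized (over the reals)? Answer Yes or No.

Characteristic polynomial: p(λ) = λ^3 - 10λ^2 + 33λ - 36 = (λ - 4)(λ - 3)^2.
λ = 3 has algebraic multiplicity 2; rank(B − 3I) = 1, so geometric multiplicity = 2.
Every eigenvalue has geometric = algebraic multiplicity, so B is diagonalizable.

Yes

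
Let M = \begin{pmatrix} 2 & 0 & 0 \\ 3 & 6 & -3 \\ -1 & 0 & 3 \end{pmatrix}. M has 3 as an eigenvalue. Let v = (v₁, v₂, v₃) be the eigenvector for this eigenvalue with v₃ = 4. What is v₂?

4

M − 3I = [[-1, 0, 0], [3, 3, -3], [-1, 0, 0]].
Solving (M − 3I)v = 0 gives the eigenspace spanned by (0, 4, 4).
With v₃ = 4, v = (0, 4, 4), so v₂ = 4.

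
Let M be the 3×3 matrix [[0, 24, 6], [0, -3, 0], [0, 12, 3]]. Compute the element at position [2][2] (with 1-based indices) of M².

9

Characteristic polynomial: μ^3 - 9μ = μ(μ - 3)(μ + 3), so the eigenvalues are -3, 0, 3.
μ=0: eigenvector (1, 0, 0).
μ=-3: eigenvector (-4, 1, -2).
μ=3: eigenvector (2, 0, 1).
P = [[1, -4, 2], [0, 1, 0], [0, -2, 1]], D = diag(0, -3, 3), P⁻¹ = [[1, 0, -2], [0, 1, 0], [0, 2, 1]].
M² = P·diag(0, 9, 9)·P⁻¹ = [[0, 0, 18], [0, 9, 0], [0, 0, 9]].
The requested entry is 9.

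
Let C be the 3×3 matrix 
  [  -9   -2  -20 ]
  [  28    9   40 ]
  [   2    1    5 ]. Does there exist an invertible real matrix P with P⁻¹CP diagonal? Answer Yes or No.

No

Characteristic polynomial: p(s) = s^3 - 5s^2 - 25s + 125 = (s - 5)^2(s + 5).
s = 5 has algebraic multiplicity 2; rank(C − 5I) = 2, so geometric multiplicity = 1.
Geometric multiplicity < algebraic multiplicity, so C is not diagonalizable.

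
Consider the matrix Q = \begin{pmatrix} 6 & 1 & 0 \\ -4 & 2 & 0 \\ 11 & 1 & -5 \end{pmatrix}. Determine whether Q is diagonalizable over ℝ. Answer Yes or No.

No

Characteristic polynomial: p(r) = r^3 - 3r^2 - 24r + 80 = (r - 4)^2(r + 5).
r = 4 has algebraic multiplicity 2; rank(Q − 4I) = 2, so geometric multiplicity = 1.
Geometric multiplicity < algebraic multiplicity, so Q is not diagonalizable.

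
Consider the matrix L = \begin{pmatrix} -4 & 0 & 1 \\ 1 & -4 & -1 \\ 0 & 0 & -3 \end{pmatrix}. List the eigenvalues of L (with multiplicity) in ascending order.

-4, -4, -3

Characteristic polynomial: p(μ) = μ^3 + 11μ^2 + 40μ + 48 = (μ + 3)(μ + 4)^2.
Roots (with multiplicity): -4, -4, -3.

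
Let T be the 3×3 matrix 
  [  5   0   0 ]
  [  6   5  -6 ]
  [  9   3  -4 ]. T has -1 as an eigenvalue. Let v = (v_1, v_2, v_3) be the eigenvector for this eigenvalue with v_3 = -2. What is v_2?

T + 1I = [[6, 0, 0], [6, 6, -6], [9, 3, -3]].
Solving (T + 1I)v = 0 gives the eigenspace spanned by (0, -2, -2).
With v_3 = -2, v = (0, -2, -2), so v_2 = -2.

-2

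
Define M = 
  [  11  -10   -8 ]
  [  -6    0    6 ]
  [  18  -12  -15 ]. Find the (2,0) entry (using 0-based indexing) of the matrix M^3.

Characteristic polynomial: r^3 + 4r^2 - 9r - 36 = (r - 3)(r + 3)(r + 4), so the eigenvalues are -4, -3, 3.
r=-3: eigenvector (2, 2, 1).
r=-4: eigenvector (-2, -3, 0).
r=3: eigenvector (1, 0, 1).
P = [[2, -2, 1], [2, -3, 0], [1, 0, 1]], D = diag(-3, -4, 3), P⁻¹ = [[-3, 2, 3], [-2, 1, 2], [3, -2, -2]].
M³ = P·diag(-27, -64, 27)·P⁻¹ = [[-13, -34, 40], [-222, 84, 222], [162, -108, -135]].
The requested entry is 162.

162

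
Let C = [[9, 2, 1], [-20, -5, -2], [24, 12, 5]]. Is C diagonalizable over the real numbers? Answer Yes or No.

No

Characteristic polynomial: p(μ) = μ^3 - 9μ^2 + 15μ + 25 = (μ - 5)^2(μ + 1).
μ = 5 has algebraic multiplicity 2; rank(C − 5I) = 2, so geometric multiplicity = 1.
Geometric multiplicity < algebraic multiplicity, so C is not diagonalizable.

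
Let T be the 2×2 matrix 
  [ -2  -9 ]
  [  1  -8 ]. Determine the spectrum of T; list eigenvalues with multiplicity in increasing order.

-5, -5

Characteristic polynomial: p(μ) = μ^2 + 10μ + 25 = (μ + 5)^2.
Roots (with multiplicity): -5, -5.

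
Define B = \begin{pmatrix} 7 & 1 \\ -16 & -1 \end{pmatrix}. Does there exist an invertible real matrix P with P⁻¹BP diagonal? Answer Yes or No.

Characteristic polynomial: p(μ) = μ^2 - 6μ + 9 = (μ - 3)^2.
μ = 3 has algebraic multiplicity 2; rank(B − 3I) = 1, so geometric multiplicity = 1.
Geometric multiplicity < algebraic multiplicity, so B is not diagonalizable.

No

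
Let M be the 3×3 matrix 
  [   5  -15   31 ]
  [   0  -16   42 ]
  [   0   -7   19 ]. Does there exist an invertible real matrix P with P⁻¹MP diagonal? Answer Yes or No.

Characteristic polynomial: p(s) = s^3 - 8s^2 + 5s + 50 = (s - 5)^2(s + 2).
s = 5 has algebraic multiplicity 2; rank(M − 5I) = 2, so geometric multiplicity = 1.
Geometric multiplicity < algebraic multiplicity, so M is not diagonalizable.

No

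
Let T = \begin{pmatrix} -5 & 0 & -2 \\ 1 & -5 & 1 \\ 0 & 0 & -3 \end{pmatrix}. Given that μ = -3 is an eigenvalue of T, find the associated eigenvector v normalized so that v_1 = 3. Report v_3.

-3

T + 3I = [[-2, 0, -2], [1, -2, 1], [0, 0, 0]].
Solving (T + 3I)v = 0 gives the eigenspace spanned by (3, 0, -3).
With v_1 = 3, v = (3, 0, -3), so v_3 = -3.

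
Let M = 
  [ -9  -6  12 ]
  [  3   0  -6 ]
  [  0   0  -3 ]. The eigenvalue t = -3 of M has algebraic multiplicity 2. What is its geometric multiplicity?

M + 3I = [[-6, -6, 12], [3, 3, -6], [0, 0, 0]].
This matrix has rank 1, so its null space has dimension 3 − 1 = 2.

2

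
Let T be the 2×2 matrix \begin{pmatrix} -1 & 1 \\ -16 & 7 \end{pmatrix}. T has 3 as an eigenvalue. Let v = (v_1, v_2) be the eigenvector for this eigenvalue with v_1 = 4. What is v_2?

16

T − 3I = [[-4, 1], [-16, 4]].
Solving (T − 3I)v = 0 gives the eigenspace spanned by (4, 16).
With v_1 = 4, v = (4, 16), so v_2 = 16.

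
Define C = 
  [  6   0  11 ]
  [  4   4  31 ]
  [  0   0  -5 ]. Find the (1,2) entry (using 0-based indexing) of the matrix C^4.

Characteristic polynomial: r^3 - 5r^2 - 26r + 120 = (r - 6)(r - 4)(r + 5), so the eigenvalues are -5, 4, 6.
r=-5: eigenvector (-1, -3, 1).
r=4: eigenvector (0, 1, 0).
r=6: eigenvector (1, 2, 0).
P = [[-1, 0, 1], [-3, 1, 2], [1, 0, 0]], D = diag(-5, 4, 6), P⁻¹ = [[0, 0, 1], [-2, 1, 1], [1, 0, 1]].
C⁴ = P·diag(625, 256, 1296)·P⁻¹ = [[1296, 0, 671], [2080, 256, 973], [0, 0, 625]].
The requested entry is 973.

973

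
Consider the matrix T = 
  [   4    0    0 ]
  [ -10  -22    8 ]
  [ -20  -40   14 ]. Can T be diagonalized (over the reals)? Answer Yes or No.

Characteristic polynomial: p(s) = s^3 + 4s^2 - 20s - 48 = (s - 4)(s + 2)(s + 6).
All 3 eigenvalues are distinct, so T is diagonalizable.

Yes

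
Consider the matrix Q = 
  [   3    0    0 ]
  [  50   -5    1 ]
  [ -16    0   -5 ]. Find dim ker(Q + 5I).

Q + 5I = [[8, 0, 0], [50, 0, 1], [-16, 0, 0]].
This matrix has rank 2, so its null space has dimension 3 − 2 = 1.

1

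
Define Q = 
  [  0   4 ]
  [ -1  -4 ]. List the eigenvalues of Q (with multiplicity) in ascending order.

-2, -2

Characteristic polynomial: p(s) = s^2 + 4s + 4 = (s + 2)^2.
Roots (with multiplicity): -2, -2.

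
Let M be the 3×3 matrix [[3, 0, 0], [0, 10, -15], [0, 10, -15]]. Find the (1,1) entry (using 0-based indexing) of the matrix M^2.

Characteristic polynomial: r^3 + 2r^2 - 15r = r(r - 3)(r + 5), so the eigenvalues are -5, 0, 3.
r=3: eigenvector (1, 0, 0).
r=0: eigenvector (0, 3, 2).
r=-5: eigenvector (0, 1, 1).
P = [[1, 0, 0], [0, 3, 1], [0, 2, 1]], D = diag(3, 0, -5), P⁻¹ = [[1, 0, 0], [0, 1, -1], [0, -2, 3]].
M² = P·diag(9, 0, 25)·P⁻¹ = [[9, 0, 0], [0, -50, 75], [0, -50, 75]].
The requested entry is -50.

-50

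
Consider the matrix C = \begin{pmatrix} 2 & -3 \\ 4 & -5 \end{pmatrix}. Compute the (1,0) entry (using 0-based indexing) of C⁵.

124

Characteristic polynomial: λ^2 + 3λ + 2 = (λ + 1)(λ + 2), so the eigenvalues are -2, -1.
λ=-2: eigenvector (3, 4).
λ=-1: eigenvector (-1, -1).
P = [[3, -1], [4, -1]], D = diag(-2, -1), P⁻¹ = [[-1, 1], [-4, 3]].
C⁵ = P·diag(-32, -1)·P⁻¹ = [[92, -93], [124, -125]].
The requested entry is 124.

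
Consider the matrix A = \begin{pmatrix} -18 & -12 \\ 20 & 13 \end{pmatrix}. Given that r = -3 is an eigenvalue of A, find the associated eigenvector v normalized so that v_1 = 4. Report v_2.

A + 3I = [[-15, -12], [20, 16]].
Solving (A + 3I)v = 0 gives the eigenspace spanned by (4, -5).
With v_1 = 4, v = (4, -5), so v_2 = -5.

-5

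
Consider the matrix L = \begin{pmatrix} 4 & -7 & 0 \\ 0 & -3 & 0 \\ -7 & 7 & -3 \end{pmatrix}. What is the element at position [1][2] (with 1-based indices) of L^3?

-91

Characteristic polynomial: t^3 + 2t^2 - 15t - 36 = (t - 4)(t + 3)^2, so the eigenvalues are -3, -3, 4.
t=-3: eigenvector (1, 1, 1).
t=4: eigenvector (1, 0, -1).
t=-3: eigenvector (0, 0, 1).
P = [[1, 1, 0], [1, 0, 0], [1, -1, 1]], D = diag(-3, 4, -3), P⁻¹ = [[0, 1, 0], [1, -1, 0], [1, -2, 1]].
L³ = P·diag(-27, 64, -27)·P⁻¹ = [[64, -91, 0], [0, -27, 0], [-91, 91, -27]].
The requested entry is -91.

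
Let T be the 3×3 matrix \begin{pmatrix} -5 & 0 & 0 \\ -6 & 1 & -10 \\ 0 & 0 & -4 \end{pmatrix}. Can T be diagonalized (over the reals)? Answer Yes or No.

Characteristic polynomial: p(λ) = λ^3 + 8λ^2 + 11λ - 20 = (λ - 1)(λ + 4)(λ + 5).
All 3 eigenvalues are distinct, so T is diagonalizable.

Yes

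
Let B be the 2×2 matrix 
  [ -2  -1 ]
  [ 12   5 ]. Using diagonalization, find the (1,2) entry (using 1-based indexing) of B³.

Characteristic polynomial: λ^2 - 3λ + 2 = (λ - 2)(λ - 1), so the eigenvalues are 1, 2.
λ=1: eigenvector (1, -3).
λ=2: eigenvector (-1, 4).
P = [[1, -1], [-3, 4]], D = diag(1, 2), P⁻¹ = [[4, 1], [3, 1]].
B³ = P·diag(1, 8)·P⁻¹ = [[-20, -7], [84, 29]].
The requested entry is -7.

-7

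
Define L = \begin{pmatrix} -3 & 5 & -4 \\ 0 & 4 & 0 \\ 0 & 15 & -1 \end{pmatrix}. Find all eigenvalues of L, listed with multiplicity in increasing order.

-3, -1, 4

Characteristic polynomial: p(s) = s^3 - 13s - 12 = (s - 4)(s + 1)(s + 3).
Roots (with multiplicity): -3, -1, 4.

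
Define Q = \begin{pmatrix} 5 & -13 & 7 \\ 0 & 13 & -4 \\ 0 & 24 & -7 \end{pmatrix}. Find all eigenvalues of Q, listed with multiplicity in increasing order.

1, 5, 5

Characteristic polynomial: p(μ) = μ^3 - 11μ^2 + 35μ - 25 = (μ - 5)^2(μ - 1).
Roots (with multiplicity): 1, 5, 5.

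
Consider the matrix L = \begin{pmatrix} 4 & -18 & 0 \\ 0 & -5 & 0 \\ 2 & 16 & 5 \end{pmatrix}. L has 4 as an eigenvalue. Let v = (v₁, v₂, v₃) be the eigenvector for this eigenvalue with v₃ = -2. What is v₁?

L − 4I = [[0, -18, 0], [0, -9, 0], [2, 16, 1]].
Solving (L − 4I)v = 0 gives the eigenspace spanned by (1, 0, -2).
With v₃ = -2, v = (1, 0, -2), so v₁ = 1.

1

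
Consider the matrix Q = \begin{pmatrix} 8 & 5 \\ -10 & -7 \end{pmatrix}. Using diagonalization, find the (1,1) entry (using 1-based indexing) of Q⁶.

Characteristic polynomial: μ^2 - μ - 6 = (μ - 3)(μ + 2), so the eigenvalues are -2, 3.
μ=3: eigenvector (1, -1).
μ=-2: eigenvector (1, -2).
P = [[1, 1], [-1, -2]], D = diag(3, -2), P⁻¹ = [[2, 1], [-1, -1]].
Q⁶ = P·diag(729, 64)·P⁻¹ = [[1394, 665], [-1330, -601]].
The requested entry is 1394.

1394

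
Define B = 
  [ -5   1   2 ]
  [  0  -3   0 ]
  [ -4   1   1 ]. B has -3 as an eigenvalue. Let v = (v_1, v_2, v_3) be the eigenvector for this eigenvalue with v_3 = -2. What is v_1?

B + 3I = [[-2, 1, 2], [0, 0, 0], [-4, 1, 4]].
Solving (B + 3I)v = 0 gives the eigenspace spanned by (-2, 0, -2).
With v_3 = -2, v = (-2, 0, -2), so v_1 = -2.

-2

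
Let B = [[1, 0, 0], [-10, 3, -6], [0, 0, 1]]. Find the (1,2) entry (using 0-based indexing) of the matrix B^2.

-24

Characteristic polynomial: λ^3 - 5λ^2 + 7λ - 3 = (λ - 3)(λ - 1)^2, so the eigenvalues are 1, 1, 3.
λ=1: eigenvector (0, 3, 1).
λ=3: eigenvector (0, 1, 0).
λ=1: eigenvector (1, -1, -2).
P = [[0, 0, 1], [3, 1, -1], [1, 0, -2]], D = diag(1, 3, 1), P⁻¹ = [[2, 0, 1], [-5, 1, -3], [1, 0, 0]].
B² = P·diag(1, 9, 1)·P⁻¹ = [[1, 0, 0], [-40, 9, -24], [0, 0, 1]].
The requested entry is -24.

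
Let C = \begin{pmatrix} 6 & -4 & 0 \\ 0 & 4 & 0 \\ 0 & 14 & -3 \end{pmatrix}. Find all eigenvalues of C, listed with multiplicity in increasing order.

-3, 4, 6

Characteristic polynomial: p(r) = r^3 - 7r^2 - 6r + 72 = (r - 6)(r - 4)(r + 3).
Roots (with multiplicity): -3, 4, 6.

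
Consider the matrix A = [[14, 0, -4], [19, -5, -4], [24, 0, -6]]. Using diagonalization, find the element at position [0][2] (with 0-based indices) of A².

Characteristic polynomial: r^3 - 3r^2 - 28r + 60 = (r - 6)(r - 2)(r + 5), so the eigenvalues are -5, 2, 6.
r=6: eigenvector (1, 1, 2).
r=-5: eigenvector (0, 1, 0).
r=2: eigenvector (1, 1, 3).
P = [[1, 0, 1], [1, 1, 1], [2, 0, 3]], D = diag(6, -5, 2), P⁻¹ = [[3, 0, -1], [-1, 1, 0], [-2, 0, 1]].
A² = P·diag(36, 25, 4)·P⁻¹ = [[100, 0, -32], [75, 25, -32], [192, 0, -60]].
The requested entry is -32.

-32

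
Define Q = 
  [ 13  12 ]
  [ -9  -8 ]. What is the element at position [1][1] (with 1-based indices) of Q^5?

Characteristic polynomial: λ^2 - 5λ + 4 = (λ - 4)(λ - 1), so the eigenvalues are 1, 4.
λ=4: eigenvector (4, -3).
λ=1: eigenvector (-1, 1).
P = [[4, -1], [-3, 1]], D = diag(4, 1), P⁻¹ = [[1, 1], [3, 4]].
Q⁵ = P·diag(1024, 1)·P⁻¹ = [[4093, 4092], [-3069, -3068]].
The requested entry is 4093.

4093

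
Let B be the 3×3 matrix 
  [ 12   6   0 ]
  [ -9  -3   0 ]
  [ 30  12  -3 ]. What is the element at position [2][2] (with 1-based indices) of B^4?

-2349

Characteristic polynomial: s^3 - 6s^2 - 9s + 54 = (s - 6)(s - 3)(s + 3), so the eigenvalues are -3, 3, 6.
s=3: eigenvector (-2, 3, -4).
s=6: eigenvector (1, -1, 2).
s=-3: eigenvector (0, 0, 1).
P = [[-2, 1, 0], [3, -1, 0], [-4, 2, 1]], D = diag(3, 6, -3), P⁻¹ = [[1, 1, 0], [3, 2, 0], [-2, 0, 1]].
B⁴ = P·diag(81, 1296, 81)·P⁻¹ = [[3726, 2430, 0], [-3645, -2349, 0], [7290, 4860, 81]].
The requested entry is -2349.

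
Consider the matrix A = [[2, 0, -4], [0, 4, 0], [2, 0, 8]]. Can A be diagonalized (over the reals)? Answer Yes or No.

Characteristic polynomial: p(t) = t^3 - 14t^2 + 64t - 96 = (t - 6)(t - 4)^2.
t = 4 has algebraic multiplicity 2; rank(A − 4I) = 1, so geometric multiplicity = 2.
Every eigenvalue has geometric = algebraic multiplicity, so A is diagonalizable.

Yes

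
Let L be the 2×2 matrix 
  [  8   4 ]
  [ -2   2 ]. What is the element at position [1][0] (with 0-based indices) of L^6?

Characteristic polynomial: μ^2 - 10μ + 24 = (μ - 6)(μ - 4), so the eigenvalues are 4, 6.
μ=4: eigenvector (-1, 1).
μ=6: eigenvector (-2, 1).
P = [[-1, -2], [1, 1]], D = diag(4, 6), P⁻¹ = [[1, 2], [-1, -1]].
L⁶ = P·diag(4096, 46656)·P⁻¹ = [[89216, 85120], [-42560, -38464]].
The requested entry is -42560.

-42560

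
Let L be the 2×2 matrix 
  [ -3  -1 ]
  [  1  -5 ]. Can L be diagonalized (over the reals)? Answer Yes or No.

Characteristic polynomial: p(s) = s^2 + 8s + 16 = (s + 4)^2.
s = -4 has algebraic multiplicity 2; rank(L + 4I) = 1, so geometric multiplicity = 1.
Geometric multiplicity < algebraic multiplicity, so L is not diagonalizable.

No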